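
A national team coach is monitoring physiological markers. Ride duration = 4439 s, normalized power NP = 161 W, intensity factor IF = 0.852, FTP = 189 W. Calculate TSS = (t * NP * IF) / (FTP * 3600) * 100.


Numerator = 4439 * 161 * 0.852 = 608906.508
Denominator = 189 * 3600 = 680400
TSS = 608906.508 / 680400 * 100
= 89.49

89.49 TSS


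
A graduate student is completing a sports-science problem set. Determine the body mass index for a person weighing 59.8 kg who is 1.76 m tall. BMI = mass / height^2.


BMI = mass / height^2
= 59.8 / 1.76^2
= 59.8 / 3.0976
= 19.31 kg/m^2

19.31 kg/m^2


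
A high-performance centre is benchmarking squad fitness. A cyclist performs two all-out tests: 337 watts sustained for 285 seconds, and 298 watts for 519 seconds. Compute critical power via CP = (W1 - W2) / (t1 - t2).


W1 = P1 * t1 = 337 * 285 = 96045 J
W2 = P2 * t2 = 298 * 519 = 154662 J
CP = (96045 - 154662) / (285 - 519)
= 250.5 W

250.5 W


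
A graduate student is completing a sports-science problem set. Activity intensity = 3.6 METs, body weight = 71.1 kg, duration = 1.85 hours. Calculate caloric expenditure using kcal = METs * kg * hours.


kcal = 3.6 * 71.1 * 1.85
= 255.96 * 1.85
= 473.53 kcal

473.53 kcal


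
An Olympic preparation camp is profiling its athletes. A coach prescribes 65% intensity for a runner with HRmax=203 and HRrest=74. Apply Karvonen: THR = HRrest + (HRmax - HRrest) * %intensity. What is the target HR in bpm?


Heart rate reserve = 203 - 74 = 129
Intensity fraction = 65 / 100 = 0.65
THR = 74 + 129 * 0.65 = 157.85 bpm

157.85 bpm


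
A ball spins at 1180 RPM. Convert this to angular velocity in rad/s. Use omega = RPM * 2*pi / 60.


omega = 1180 * 2 * pi / 60
= 1180 * 6.28318531 / 60
= 7414.159 / 60
= 123.569 rad/s

123.569 rad/s


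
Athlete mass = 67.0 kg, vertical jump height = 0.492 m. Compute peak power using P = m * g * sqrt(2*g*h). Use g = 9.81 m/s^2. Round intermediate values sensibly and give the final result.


sqrt(2 * 9.81 * 0.492) = sqrt(9.65304) = 3.106934 m/s
P = 67.0 * 9.81 * 3.106934
= 2042.09 W

2042.09 W


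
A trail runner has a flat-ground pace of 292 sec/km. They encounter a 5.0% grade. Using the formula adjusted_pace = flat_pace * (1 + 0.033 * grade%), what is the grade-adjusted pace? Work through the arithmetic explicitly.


Grade factor = 1 + 0.033 * 5.0 = 1.165
Adjusted = 292 * 1.165 = 340.18 sec/km

340.18 s/km


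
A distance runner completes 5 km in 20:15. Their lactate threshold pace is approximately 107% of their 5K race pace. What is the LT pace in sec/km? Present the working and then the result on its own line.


Convert to seconds: 20 min 15 s = 1215 s
Pace per km = 1215 / 5 = 243.0 s/km
LT pace = 243.0 * 1.07 = 260.01 s/km

260.01 s/km


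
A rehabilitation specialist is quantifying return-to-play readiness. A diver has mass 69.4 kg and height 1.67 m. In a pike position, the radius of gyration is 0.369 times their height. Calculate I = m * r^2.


r = 0.369 * 1.67 = 0.61623 m
I = m * r^2 = 69.4 * 0.379739 = 26.354 kg*m^2

26.354 kg*m^2


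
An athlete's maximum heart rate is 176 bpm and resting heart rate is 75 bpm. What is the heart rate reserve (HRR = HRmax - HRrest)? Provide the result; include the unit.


HRR = HRmax - HRrest
= 176 - 75
= 101 bpm

101 bpm


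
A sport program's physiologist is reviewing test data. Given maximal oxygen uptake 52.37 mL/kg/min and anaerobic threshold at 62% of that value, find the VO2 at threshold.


Percentage as decimal = 0.62
VO2 at AT = 52.37 * 0.62 = 32.47 mL/kg/min

32.47 mL/kg/min


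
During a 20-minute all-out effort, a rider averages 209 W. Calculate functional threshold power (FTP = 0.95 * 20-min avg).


FTP = 0.95 * 209
= 198.55 W

198.55 W


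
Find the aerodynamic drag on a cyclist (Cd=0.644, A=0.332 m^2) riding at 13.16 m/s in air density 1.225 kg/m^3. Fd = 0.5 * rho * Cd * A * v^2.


Fd = 0.5 * 1.225 * 0.644 * 0.332 * 13.16^2
= 0.5 * 1.225 * 0.644 * 0.332 * 173.1856
= 22.68 N

22.68 N


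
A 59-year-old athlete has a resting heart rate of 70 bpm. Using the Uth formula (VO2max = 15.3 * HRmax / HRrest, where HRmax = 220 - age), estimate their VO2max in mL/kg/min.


HRmax = 220 - 59 = 161 bpm
Ratio = HRmax / HRrest = 161 / 70 = 2.3
VO2max = 15.3 * 2.3 = 35.19 mL/kg/min

35.19 mL/kg/min


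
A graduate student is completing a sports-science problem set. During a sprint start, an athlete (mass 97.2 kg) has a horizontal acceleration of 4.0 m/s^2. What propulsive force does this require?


Propulsive force = mass * acceleration
= 97.2 kg * 4.0 m/s^2
= 388.8 N

388.8 N


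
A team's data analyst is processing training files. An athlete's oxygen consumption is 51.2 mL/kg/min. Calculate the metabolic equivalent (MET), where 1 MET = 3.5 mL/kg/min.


MET = VO2 / 3.5
= 51.2 / 3.5
= 14.63 METs

14.63 METs


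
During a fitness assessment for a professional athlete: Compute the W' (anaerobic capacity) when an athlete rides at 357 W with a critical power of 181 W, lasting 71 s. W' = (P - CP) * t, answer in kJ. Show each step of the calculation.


Above-CP power = 176 W
Duration = 71 s
W' = 176 * 71 = 12496 J
Convert: 12496 / 1000 = 12.496 kJ

12.496 kJ


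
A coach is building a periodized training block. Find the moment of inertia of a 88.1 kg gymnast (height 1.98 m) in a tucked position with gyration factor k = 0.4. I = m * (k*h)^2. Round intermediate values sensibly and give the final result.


Radius of gyration = 0.4 * 1.98 = 0.792 m
I = 88.1 * 0.792^2
= 88.1 * 0.627264
= 55.262 kg*m^2

55.262 kg*m^2


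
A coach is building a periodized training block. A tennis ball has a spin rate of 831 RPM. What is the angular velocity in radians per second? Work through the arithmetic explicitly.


Convert RPM to rad/s: multiply by 2*pi and divide by 60
omega = 831 * 2 * pi / 60
= 87.022 rad/s

87.022 rad/s


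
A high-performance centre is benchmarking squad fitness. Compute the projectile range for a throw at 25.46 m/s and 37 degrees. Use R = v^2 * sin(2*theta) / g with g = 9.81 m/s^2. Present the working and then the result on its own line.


Two times the angle = 74 degrees
sin(74) = 0.961262
R = 648.2116 * 0.961262 / 9.81 = 63.517 m

63.517 m


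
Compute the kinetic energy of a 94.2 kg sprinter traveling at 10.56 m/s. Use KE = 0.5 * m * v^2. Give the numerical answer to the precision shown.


Velocity squared = 111.5136
KE = 0.5 * 94.2 * 111.5136 = 5252.29 J

5252.29 J


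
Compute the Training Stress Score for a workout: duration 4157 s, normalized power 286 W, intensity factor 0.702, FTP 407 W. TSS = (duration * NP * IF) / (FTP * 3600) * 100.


Product = 4157 * 286 * 0.702 = 834609.204
Base = 407 * 3600 = 1465200
TSS = 834609.204 / 1465200 * 100 = 56.96

56.96 TSS


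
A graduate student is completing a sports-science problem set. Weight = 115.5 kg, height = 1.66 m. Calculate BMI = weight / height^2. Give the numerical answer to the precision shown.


height^2 = 1.66^2 = 2.7556
BMI = 115.5 / 2.7556 = 41.91 kg/m^2

41.91 kg/m^2


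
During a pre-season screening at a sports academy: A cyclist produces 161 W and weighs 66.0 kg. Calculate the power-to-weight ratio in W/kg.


P/W = power / mass
= 161 / 66.0
= 2.439 W/kg

2.439 W/kg


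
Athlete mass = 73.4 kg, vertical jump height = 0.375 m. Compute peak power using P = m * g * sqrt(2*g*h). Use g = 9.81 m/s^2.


sqrt(2 * 9.81 * 0.375) = sqrt(7.3575) = 2.712471 m/s
P = 73.4 * 9.81 * 2.712471
= 1953.13 W

1953.13 W


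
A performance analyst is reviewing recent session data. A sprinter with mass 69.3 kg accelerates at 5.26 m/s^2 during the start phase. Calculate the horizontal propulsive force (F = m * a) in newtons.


F = m * a
= 69.3 * 5.26
= 364.52 N

364.52 N


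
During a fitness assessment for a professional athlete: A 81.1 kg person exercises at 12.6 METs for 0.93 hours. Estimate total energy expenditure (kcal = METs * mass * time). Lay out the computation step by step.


Energy = METs * mass(kg) * time(h)
= 12.6 * 81.1 * 0.93
= 950.33 kcal

950.33 kcal


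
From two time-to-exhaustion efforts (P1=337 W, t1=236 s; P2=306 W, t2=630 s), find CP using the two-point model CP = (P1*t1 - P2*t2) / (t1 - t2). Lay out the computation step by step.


Work in trial 1 = 79532 J
Work in trial 2 = 192780 J
Delta work = -113248 J
Delta time = -394 s
CP = -113248 / -394 = 287.43 W

287.43 W


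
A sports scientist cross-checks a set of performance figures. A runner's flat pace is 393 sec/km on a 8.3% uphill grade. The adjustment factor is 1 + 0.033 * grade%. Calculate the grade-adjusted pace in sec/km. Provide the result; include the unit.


Factor = 1 + 0.033 * 8.3 = 1.2739
Adjusted pace = 393 * 1.2739
= 500.64 sec/km

500.64 s/km


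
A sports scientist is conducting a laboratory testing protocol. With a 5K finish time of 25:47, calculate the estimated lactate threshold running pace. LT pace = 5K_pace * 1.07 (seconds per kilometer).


Race duration = 1547 s for 5 km
Average pace = 1547 / 5 = 309.4 s/km
LT pace = 309.4 * 1.07
= 331.06 s/km

331.06 s/km


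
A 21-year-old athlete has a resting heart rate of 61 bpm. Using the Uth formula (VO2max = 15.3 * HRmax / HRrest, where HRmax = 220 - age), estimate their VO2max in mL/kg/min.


HRmax = 220 - 21 = 199 bpm
Ratio = HRmax / HRrest = 199 / 61 = 3.2623
VO2max = 15.3 * 3.2623 = 49.91 mL/kg/min

49.91 mL/kg/min


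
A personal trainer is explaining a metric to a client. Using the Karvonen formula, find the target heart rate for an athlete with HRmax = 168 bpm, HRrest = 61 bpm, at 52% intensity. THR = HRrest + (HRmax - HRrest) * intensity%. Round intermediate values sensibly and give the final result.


HRR = 168 - 61 = 107
THR = 61 + 107 * 0.52
= 61 + 55.64
= 116.64 bpm

116.64 bpm


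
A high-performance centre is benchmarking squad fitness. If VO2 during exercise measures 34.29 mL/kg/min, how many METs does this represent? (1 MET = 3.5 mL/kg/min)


METs = VO2 / 3.5 = 34.29 / 3.5 = 9.8

9.8 METs


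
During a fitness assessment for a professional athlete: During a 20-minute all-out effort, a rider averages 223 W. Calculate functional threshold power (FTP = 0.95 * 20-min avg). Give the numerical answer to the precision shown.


FTP = 0.95 * 223
= 211.85 W

211.85 W


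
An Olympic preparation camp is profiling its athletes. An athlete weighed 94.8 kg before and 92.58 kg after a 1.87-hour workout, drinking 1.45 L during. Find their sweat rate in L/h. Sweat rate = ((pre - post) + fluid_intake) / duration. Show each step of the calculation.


Body mass change = 2.22 kg
Total sweat loss = 2.22 + 1.45 = 3.67 L
Rate = 3.67 / 1.87 = 1.963 L/h

1.963 L/h


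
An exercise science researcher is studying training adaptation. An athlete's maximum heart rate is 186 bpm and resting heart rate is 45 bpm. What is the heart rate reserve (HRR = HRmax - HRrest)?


HRR = HRmax - HRrest
= 186 - 45
= 141 bpm

141 bpm


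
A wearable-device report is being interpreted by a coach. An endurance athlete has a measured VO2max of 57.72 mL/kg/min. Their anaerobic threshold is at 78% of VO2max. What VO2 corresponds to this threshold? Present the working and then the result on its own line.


Anaerobic threshold VO2 = VO2max * 78%
= 57.72 * 0.78
= 45.02 mL/kg/min

45.02 mL/kg/min


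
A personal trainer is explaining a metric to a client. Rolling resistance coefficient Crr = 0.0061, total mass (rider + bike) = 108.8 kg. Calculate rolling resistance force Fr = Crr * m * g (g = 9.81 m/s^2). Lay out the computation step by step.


Fr = Crr * m * g
= 0.0061 * 108.8 * 9.81
= 6.511 N

6.511 N


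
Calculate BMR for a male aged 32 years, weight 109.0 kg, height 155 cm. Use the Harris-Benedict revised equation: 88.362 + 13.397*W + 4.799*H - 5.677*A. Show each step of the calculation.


Substituting values:
W term = 13.397 * 109.0 = 1460.273
H term = 4.799 * 155 = 743.845
A term = 5.677 * 32 = 181.664
BMR = 2110.82 kcal/day

2110.82 kcal/day


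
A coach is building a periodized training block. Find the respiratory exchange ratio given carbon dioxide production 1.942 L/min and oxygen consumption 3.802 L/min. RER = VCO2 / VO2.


VCO2 = 1.942 L/min
VO2 = 3.802 L/min
RER = 1.942 / 3.802 = 0.5108

0.5108


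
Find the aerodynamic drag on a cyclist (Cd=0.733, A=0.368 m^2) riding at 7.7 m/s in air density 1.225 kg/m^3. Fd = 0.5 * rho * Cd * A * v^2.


Fd = 0.5 * 1.225 * 0.733 * 0.368 * 7.7^2
= 0.5 * 1.225 * 0.733 * 0.368 * 59.29
= 9.796 N

9.796 N


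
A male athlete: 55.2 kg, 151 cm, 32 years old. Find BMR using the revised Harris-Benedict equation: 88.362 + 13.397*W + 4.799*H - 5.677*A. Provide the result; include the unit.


Intercept = 88.362
Weight contribution = 13.397 * 55.2 = 739.5144
Height contribution = 4.799 * 151 = 724.649
Age contribution = 5.677 * 32 = 181.664
BMR = 88.362 + 739.5144 + 724.649 - 181.664
= 1370.86 kcal/day

1370.86 kcal/day


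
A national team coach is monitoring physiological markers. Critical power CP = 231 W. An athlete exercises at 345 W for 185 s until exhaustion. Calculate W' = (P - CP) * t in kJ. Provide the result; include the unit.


P - CP = 345 - 231 = 114 W
W' = 114 * 185 = 21090 J
= 21090 / 1000 = 21.09 kJ

21.09 kJ


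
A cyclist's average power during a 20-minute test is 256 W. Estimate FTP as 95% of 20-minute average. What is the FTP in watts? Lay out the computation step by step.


FTP = 20-min power * 0.95
= 256 * 0.95
= 243.2 W

243.2 W


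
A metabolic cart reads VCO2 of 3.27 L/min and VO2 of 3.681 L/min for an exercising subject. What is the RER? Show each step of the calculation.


RER = VCO2 / VO2 = 3.27 / 3.681 = 0.8883

0.8883


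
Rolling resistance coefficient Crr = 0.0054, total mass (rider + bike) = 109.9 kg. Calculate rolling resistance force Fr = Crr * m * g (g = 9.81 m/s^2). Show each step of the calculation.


Fr = Crr * m * g
= 0.0054 * 109.9 * 9.81
= 5.822 N

5.822 N


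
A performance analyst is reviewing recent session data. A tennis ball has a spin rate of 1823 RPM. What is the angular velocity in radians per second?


Convert RPM to rad/s: multiply by 2*pi and divide by 60
omega = 1823 * 2 * pi / 60
= 190.904 rad/s

190.904 rad/s


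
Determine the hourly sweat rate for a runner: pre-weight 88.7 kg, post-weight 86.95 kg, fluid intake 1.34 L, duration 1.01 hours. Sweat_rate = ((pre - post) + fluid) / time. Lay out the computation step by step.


Mass lost = 88.7 - 86.95 = 1.75 kg
Add fluid consumed: 1.75 + 1.34 = 3.09 L total sweat
Sweat rate = 3.09 / 1.01 = 3.059 L/h

3.059 L/h


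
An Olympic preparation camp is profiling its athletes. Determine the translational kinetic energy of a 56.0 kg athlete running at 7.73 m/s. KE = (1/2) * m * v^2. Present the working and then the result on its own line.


KE = 0.5 * m * v^2
= 0.5 * 56.0 * 7.73^2
= 0.5 * 56.0 * 59.7529
= 1673.08 J

1673.08 J


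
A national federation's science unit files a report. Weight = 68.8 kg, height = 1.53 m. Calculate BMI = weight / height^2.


height^2 = 1.53^2 = 2.3409
BMI = 68.8 / 2.3409 = 29.39 kg/m^2

29.39 kg/m^2


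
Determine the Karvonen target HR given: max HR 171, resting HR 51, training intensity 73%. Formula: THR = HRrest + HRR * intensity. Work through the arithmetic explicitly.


HRR = HRmax - HRrest = 171 - 51 = 120
THR = 51 + 120 * 0.73
= 138.6 bpm

138.6 bpm


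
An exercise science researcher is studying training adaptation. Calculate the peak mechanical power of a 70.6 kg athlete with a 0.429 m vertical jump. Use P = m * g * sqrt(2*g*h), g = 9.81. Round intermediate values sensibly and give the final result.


First, sqrt(2gh) = sqrt(2 * 9.81 * 0.429)
= sqrt(8.41698) = 2.901203 m/s
Power = 70.6 * 9.81 * 2.901203 = 2009.33 W

2009.33 W


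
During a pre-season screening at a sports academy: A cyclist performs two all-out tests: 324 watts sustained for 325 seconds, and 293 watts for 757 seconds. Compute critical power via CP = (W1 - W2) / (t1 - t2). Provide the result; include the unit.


W1 = P1 * t1 = 324 * 325 = 105300 J
W2 = P2 * t2 = 293 * 757 = 221801 J
CP = (105300 - 221801) / (325 - 757)
= 269.68 W

269.68 W


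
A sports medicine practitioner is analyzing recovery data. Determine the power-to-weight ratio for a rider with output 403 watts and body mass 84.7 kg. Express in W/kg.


P/W = 403 / 84.7 = 4.758 W/kg

4.758 W/kg


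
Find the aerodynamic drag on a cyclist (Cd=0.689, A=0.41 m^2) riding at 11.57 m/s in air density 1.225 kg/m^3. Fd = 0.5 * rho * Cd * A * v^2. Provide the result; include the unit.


Fd = 0.5 * 1.225 * 0.689 * 0.41 * 11.57^2
= 0.5 * 1.225 * 0.689 * 0.41 * 133.8649
= 23.162 N

23.162 N


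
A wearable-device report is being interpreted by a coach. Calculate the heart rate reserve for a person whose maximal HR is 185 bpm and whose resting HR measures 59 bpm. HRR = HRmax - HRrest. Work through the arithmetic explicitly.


HRmax = 185 bpm
HRrest = 59 bpm
HRR = 185 - 59 = 126 bpm

126 bpm


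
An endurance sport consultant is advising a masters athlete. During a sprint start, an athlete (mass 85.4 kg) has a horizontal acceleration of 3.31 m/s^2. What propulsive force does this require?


Propulsive force = mass * acceleration
= 85.4 kg * 3.31 m/s^2
= 282.67 N

282.67 N


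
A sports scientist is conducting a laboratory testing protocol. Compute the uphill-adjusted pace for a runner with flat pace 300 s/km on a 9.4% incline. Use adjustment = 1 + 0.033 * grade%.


Adjustment factor = 1 + 0.033 * 9.4 = 1.3102
Grade-adjusted pace = 300 * 1.3102 = 393.06 s/km

393.06 s/km


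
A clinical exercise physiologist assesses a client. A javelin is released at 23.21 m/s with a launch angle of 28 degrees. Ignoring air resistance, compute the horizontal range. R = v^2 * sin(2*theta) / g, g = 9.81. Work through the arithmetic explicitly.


Launch speed squared = 538.7041
sin(2 * 28 deg) = 0.829038
Range = 538.7041 * 0.829038 / 9.81
= 45.526 m

45.526 m


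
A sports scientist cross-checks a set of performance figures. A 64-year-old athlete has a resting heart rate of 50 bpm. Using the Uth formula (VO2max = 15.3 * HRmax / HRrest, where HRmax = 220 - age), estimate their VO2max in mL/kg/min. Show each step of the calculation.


HRmax = 220 - 64 = 156 bpm
Ratio = HRmax / HRrest = 156 / 50 = 3.12
VO2max = 15.3 * 3.12 = 47.74 mL/kg/min

47.74 mL/kg/min


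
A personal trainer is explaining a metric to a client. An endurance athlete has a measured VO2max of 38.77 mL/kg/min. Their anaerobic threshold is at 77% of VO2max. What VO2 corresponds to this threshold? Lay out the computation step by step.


Anaerobic threshold VO2 = VO2max * 77%
= 38.77 * 0.77
= 29.85 mL/kg/min

29.85 mL/kg/min


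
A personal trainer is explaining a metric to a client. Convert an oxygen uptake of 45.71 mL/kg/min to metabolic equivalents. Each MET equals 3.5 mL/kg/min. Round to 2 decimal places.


One MET = 3.5 mL/kg/min
Number of METs = 45.71 / 3.5
= 13.06 METs

13.06 METs


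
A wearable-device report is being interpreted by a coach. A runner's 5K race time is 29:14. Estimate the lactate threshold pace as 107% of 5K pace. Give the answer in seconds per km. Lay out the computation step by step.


Total race time = 29*60 + 14 = 1754 seconds
5K pace = 1754 / 5 = 350.8 sec/km
LT pace = 350.8 * 1.07 = 375.36 sec/km

375.36 s/km


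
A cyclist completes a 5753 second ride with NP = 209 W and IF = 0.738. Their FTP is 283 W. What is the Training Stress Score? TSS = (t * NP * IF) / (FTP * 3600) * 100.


t * NP * IF = 5753 * 209 * 0.738 = 887354.226
FTP * 3600 = 1018800
TSS = (887354.226 / 1018800) * 100 = 87.1

87.1 TSS


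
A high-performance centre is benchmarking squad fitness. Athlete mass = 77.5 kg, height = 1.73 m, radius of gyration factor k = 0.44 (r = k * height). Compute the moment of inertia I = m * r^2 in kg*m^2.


r = k * height = 0.44 * 1.73 = 0.7612 m
r^2 = 0.7612^2 = 0.579425
I = 77.5 * 0.579425 = 44.905 kg*m^2

44.905 kg*m^2


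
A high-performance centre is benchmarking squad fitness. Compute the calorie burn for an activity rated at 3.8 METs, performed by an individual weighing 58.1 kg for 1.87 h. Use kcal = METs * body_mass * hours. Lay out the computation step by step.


Product of METs and mass = 3.8 * 58.1 = 220.78
Total kcal = 220.78 * 1.87 = 412.86 kcal

412.86 kcal


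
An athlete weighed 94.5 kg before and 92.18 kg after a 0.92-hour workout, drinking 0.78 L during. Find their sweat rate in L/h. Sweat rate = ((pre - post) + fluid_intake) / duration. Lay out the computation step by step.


Body mass change = 2.32 kg
Total sweat loss = 2.32 + 0.78 = 3.1 L
Rate = 3.1 / 0.92 = 3.37 L/h

3.37 L/h


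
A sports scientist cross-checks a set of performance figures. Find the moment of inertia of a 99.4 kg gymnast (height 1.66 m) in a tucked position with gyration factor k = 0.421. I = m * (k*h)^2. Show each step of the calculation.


Radius of gyration = 0.421 * 1.66 = 0.69886 m
I = 99.4 * 0.69886^2
= 99.4 * 0.488405
= 48.547 kg*m^2

48.547 kg*m^2


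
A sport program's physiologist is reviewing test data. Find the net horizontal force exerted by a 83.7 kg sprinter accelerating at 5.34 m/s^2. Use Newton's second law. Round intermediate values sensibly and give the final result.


Newton's second law: F = m * a
F = 83.7 * 5.34 = 446.96 N

446.96 N


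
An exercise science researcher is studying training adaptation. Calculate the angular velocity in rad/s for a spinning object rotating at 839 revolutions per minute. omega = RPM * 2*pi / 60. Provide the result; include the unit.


omega = RPM * 2*pi / 60
= 839 * 6.28318531 / 60
= 87.86 rad/s

87.86 rad/s


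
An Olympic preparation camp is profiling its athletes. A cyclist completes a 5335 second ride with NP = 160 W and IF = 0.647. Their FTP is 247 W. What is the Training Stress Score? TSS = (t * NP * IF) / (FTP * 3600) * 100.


t * NP * IF = 5335 * 160 * 0.647 = 552279.2
FTP * 3600 = 889200
TSS = (552279.2 / 889200) * 100 = 62.11

62.11 TSS


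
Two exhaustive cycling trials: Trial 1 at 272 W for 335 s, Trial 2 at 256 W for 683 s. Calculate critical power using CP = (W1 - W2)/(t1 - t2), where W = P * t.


W1 = 272 * 335 = 91120 J
W2 = 256 * 683 = 174848 J
CP = (91120 - 174848) / (335 - 683)
= -83728 / -348
= 240.6 W

240.6 W


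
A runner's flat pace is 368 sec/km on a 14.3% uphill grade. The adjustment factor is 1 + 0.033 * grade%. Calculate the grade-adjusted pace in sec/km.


Factor = 1 + 0.033 * 14.3 = 1.4719
Adjusted pace = 368 * 1.4719
= 541.66 sec/km

541.66 s/km


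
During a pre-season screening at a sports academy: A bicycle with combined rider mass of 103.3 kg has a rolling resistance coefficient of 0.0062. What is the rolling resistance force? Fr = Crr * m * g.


Fr = 0.0062 * 103.3 * 9.81
= 0.64046 * 9.81
= 6.283 N

6.283 N


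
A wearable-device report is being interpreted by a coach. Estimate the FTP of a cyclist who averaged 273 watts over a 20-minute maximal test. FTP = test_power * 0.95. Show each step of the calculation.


FTP = 273 * 0.95 = 259.35 W

259.35 W


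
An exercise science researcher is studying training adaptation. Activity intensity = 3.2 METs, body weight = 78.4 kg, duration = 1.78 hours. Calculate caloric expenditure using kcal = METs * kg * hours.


kcal = 3.2 * 78.4 * 1.78
= 250.88 * 1.78
= 446.57 kcal

446.57 kcal


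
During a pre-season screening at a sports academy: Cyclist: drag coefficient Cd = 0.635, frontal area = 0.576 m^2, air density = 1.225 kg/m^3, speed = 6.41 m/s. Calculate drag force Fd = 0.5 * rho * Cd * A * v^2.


v^2 = 6.41^2 = 41.0881
Fd = 0.5 * 1.225 * 0.635 * 0.576 * 41.0881
= 9.205 N

9.205 N


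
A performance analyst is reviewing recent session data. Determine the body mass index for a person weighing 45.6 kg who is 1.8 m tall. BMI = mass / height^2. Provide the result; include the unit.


BMI = mass / height^2
= 45.6 / 1.8^2
= 45.6 / 3.24
= 14.07 kg/m^2

14.07 kg/m^2


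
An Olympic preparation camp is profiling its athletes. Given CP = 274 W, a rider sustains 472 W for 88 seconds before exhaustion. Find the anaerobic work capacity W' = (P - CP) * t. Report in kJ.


Excess power = 472 - 274 = 198 W
Work above CP = 198 * 88 = 17424 J
W' = 17.424 kJ

17.424 kJ


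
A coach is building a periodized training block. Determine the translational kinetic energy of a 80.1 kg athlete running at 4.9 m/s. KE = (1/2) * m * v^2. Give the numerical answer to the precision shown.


KE = 0.5 * m * v^2
= 0.5 * 80.1 * 4.9^2
= 0.5 * 80.1 * 24.01
= 961.6 J

961.6 J


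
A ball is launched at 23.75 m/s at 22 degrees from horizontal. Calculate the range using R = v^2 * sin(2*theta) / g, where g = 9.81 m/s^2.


sin(2 * 22) = sin(44) = 0.694658
v^2 = 23.75^2 = 564.0625
R = 564.0625 * 0.694658 / 9.81
= 39.942 m

39.942 m


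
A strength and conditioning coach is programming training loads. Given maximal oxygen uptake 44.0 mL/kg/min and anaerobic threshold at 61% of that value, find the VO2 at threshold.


Percentage as decimal = 0.61
VO2 at AT = 44.0 * 0.61 = 26.84 mL/kg/min

26.84 mL/kg/min


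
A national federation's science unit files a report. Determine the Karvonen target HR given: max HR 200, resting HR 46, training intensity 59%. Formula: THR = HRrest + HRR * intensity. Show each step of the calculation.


HRR = HRmax - HRrest = 200 - 46 = 154
THR = 46 + 154 * 0.59
= 136.86 bpm

136.86 bpm


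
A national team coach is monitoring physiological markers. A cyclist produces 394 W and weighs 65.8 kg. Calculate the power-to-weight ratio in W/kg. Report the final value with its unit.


P/W = power / mass
= 394 / 65.8
= 5.988 W/kg

5.988 W/kg


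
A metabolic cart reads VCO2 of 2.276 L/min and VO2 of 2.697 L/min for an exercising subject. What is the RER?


RER = VCO2 / VO2 = 2.276 / 2.697 = 0.8439

0.8439


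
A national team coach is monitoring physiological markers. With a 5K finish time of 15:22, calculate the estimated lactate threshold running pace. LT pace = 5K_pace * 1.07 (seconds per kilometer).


Race duration = 922 s for 5 km
Average pace = 922 / 5 = 184.4 s/km
LT pace = 184.4 * 1.07
= 197.31 s/km

197.31 s/km


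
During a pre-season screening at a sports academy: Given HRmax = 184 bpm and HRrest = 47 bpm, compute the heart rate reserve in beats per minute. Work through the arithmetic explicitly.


Heart rate reserve = maximum HR minus resting HR
HRR = 184 - 47 = 137 bpm

137 bpm


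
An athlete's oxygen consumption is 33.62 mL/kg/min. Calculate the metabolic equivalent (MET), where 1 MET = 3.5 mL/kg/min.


MET = VO2 / 3.5
= 33.62 / 3.5
= 9.61 METs

9.61 METs


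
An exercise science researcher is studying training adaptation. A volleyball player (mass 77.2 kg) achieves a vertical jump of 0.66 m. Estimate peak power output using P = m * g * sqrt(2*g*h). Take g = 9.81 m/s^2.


2 * g * h = 2 * 9.81 * 0.66 = 12.9492
sqrt(12.9492) = 3.5985 m/s
P = 77.2 * 9.81 * 3.5985 = 2725.26 W

2725.26 W


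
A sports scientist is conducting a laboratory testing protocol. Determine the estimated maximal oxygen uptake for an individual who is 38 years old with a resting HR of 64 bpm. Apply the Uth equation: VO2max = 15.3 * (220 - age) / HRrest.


HRmax = 220 - 38 = 182
VO2max = 15.3 * (182 / 64)
= 15.3 * 2.8438
= 43.51 mL/kg/min

43.51 mL/kg/min


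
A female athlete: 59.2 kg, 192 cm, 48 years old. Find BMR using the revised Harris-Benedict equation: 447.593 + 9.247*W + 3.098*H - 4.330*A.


Intercept = 447.593
Weight contribution = 9.247 * 59.2 = 547.4224
Height contribution = 3.098 * 192 = 594.816
Age contribution = 4.33 * 48 = 207.84
BMR = 447.593 + 547.4224 + 594.816 - 207.84
= 1381.99 kcal/day

1381.99 kcal/day


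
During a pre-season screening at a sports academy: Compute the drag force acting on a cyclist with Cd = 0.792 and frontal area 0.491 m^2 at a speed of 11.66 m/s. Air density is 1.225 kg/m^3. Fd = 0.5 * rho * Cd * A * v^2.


Step 1: v^2 = 135.9556
Step 2: Fd = 0.5 * 1.225 * 0.792 * 0.491 * 135.9556
= 32.382 N

32.382 N


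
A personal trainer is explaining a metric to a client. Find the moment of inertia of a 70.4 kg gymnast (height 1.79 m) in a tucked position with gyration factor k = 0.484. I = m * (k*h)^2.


Radius of gyration = 0.484 * 1.79 = 0.86636 m
I = 70.4 * 0.86636^2
= 70.4 * 0.75058
= 52.841 kg*m^2

52.841 kg*m^2


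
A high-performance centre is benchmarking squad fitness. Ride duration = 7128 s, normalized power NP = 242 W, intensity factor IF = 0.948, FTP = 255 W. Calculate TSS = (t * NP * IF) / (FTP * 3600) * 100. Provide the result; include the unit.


Numerator = 7128 * 242 * 0.948 = 1635277.248
Denominator = 255 * 3600 = 918000
TSS = 1635277.248 / 918000 * 100
= 178.13

178.13 TSS


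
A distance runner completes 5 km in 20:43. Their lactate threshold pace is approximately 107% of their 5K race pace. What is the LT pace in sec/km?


Convert to seconds: 20 min 43 s = 1243 s
Pace per km = 1243 / 5 = 248.6 s/km
LT pace = 248.6 * 1.07 = 266.0 s/km

266.0 s/km


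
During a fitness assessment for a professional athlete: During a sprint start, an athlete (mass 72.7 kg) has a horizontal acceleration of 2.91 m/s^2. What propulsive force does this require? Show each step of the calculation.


Propulsive force = mass * acceleration
= 72.7 kg * 2.91 m/s^2
= 211.56 N

211.56 N


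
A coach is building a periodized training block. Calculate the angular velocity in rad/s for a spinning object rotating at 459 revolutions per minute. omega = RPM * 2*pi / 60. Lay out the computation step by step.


omega = RPM * 2*pi / 60
= 459 * 6.28318531 / 60
= 48.066 rad/s

48.066 rad/s


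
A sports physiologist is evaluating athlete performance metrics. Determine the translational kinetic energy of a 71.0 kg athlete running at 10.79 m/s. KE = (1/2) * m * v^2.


KE = 0.5 * m * v^2
= 0.5 * 71.0 * 10.79^2
= 0.5 * 71.0 * 116.4241
= 4133.06 J

4133.06 J


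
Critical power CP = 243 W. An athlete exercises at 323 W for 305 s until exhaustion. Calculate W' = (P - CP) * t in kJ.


P - CP = 323 - 243 = 80 W
W' = 80 * 305 = 24400 J
= 24400 / 1000 = 24.4 kJ

24.4 kJ


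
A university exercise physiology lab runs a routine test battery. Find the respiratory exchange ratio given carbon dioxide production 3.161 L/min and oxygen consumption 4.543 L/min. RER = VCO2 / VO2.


VCO2 = 3.161 L/min
VO2 = 4.543 L/min
RER = 3.161 / 4.543 = 0.6958

0.6958


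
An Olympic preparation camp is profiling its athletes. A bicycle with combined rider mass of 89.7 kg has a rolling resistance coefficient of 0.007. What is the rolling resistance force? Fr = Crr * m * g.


Fr = 0.007 * 89.7 * 9.81
= 0.6279 * 9.81
= 6.16 N

6.16 N


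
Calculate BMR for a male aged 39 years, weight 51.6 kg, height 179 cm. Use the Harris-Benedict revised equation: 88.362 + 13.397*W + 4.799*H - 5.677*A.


Substituting values:
W term = 13.397 * 51.6 = 691.2852
H term = 4.799 * 179 = 859.021
A term = 5.677 * 39 = 221.403
BMR = 1417.27 kcal/day

1417.27 kcal/day


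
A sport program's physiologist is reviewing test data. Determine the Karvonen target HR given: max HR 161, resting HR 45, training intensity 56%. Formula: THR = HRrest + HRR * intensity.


HRR = HRmax - HRrest = 161 - 45 = 116
THR = 45 + 116 * 0.56
= 109.96 bpm

109.96 bpm


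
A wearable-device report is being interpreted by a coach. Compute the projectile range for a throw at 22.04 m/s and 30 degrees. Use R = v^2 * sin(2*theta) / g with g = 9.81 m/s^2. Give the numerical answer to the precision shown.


Two times the angle = 60 degrees
sin(60) = 0.866025
R = 485.7616 * 0.866025 / 9.81 = 42.883 m

42.883 m


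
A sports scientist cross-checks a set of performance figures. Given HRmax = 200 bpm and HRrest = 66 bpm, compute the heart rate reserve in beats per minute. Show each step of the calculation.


Heart rate reserve = maximum HR minus resting HR
HRR = 200 - 66 = 134 bpm

134 bpm


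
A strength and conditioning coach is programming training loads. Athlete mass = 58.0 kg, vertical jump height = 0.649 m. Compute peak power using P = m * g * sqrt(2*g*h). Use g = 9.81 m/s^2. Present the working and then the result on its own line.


sqrt(2 * 9.81 * 0.649) = sqrt(12.73338) = 3.568386 m/s
P = 58.0 * 9.81 * 3.568386
= 2030.34 W

2030.34 W


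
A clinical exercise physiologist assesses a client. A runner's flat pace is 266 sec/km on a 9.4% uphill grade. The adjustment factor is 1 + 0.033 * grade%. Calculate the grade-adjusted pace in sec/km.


Factor = 1 + 0.033 * 9.4 = 1.3102
Adjusted pace = 266 * 1.3102
= 348.51 sec/km

348.51 s/km


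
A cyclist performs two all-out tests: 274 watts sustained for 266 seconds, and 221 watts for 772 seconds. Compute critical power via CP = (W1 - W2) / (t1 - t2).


W1 = P1 * t1 = 274 * 266 = 72884 J
W2 = P2 * t2 = 221 * 772 = 170612 J
CP = (72884 - 170612) / (266 - 772)
= 193.14 W

193.14 W


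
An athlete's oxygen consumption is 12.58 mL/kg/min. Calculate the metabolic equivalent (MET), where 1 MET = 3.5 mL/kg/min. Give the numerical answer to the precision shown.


MET = VO2 / 3.5
= 12.58 / 3.5
= 3.59 METs

3.59 METs


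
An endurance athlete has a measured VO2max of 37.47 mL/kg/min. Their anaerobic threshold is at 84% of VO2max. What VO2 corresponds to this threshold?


Anaerobic threshold VO2 = VO2max * 84%
= 37.47 * 0.84
= 31.47 mL/kg/min

31.47 mL/kg/min


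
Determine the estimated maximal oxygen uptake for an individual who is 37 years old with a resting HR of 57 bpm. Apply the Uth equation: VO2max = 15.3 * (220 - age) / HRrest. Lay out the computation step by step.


HRmax = 220 - 37 = 183
VO2max = 15.3 * (183 / 57)
= 15.3 * 3.2105
= 49.12 mL/kg/min

49.12 mL/kg/min


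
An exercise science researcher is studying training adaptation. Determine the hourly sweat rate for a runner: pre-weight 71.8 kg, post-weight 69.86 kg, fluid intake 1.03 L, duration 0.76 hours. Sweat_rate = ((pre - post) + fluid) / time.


Mass lost = 71.8 - 69.86 = 1.94 kg
Add fluid consumed: 1.94 + 1.03 = 2.97 L total sweat
Sweat rate = 2.97 / 0.76 = 3.908 L/h

3.908 L/h


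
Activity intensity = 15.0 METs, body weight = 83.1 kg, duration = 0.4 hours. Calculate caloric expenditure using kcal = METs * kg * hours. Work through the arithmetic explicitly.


kcal = 15.0 * 83.1 * 0.4
= 1246.5 * 0.4
= 498.6 kcal

498.6 kcal


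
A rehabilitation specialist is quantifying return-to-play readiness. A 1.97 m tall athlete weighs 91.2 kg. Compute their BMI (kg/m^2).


height^2 = 3.8809 m^2
BMI = 91.2 / 3.8809 = 23.5 kg/m^2

23.5 kg/m^2


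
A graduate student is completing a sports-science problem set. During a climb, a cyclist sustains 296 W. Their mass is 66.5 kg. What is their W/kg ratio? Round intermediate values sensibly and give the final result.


Power-to-weight = 296 W / 66.5 kg
= 4.451 W/kg

4.451 W/kg


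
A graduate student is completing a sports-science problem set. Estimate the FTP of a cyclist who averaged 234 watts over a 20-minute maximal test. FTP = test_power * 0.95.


FTP = 234 * 0.95 = 222.3 W

222.3 W


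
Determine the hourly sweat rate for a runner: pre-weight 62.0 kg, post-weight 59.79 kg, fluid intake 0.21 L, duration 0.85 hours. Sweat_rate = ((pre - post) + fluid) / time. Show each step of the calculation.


Mass lost = 62.0 - 59.79 = 2.21 kg
Add fluid consumed: 2.21 + 0.21 = 2.42 L total sweat
Sweat rate = 2.42 / 0.85 = 2.847 L/h

2.847 L/h


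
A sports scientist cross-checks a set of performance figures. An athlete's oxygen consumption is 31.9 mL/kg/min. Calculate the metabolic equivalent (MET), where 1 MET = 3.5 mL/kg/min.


MET = VO2 / 3.5
= 31.9 / 3.5
= 9.11 METs

9.11 METs


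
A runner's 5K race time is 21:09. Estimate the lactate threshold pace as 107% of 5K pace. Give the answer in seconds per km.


Total race time = 21*60 + 9 = 1269 seconds
5K pace = 1269 / 5 = 253.8 sec/km
LT pace = 253.8 * 1.07 = 271.57 sec/km

271.57 s/km


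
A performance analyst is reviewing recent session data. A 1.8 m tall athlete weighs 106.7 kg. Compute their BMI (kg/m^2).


height^2 = 3.24 m^2
BMI = 106.7 / 3.24 = 32.93 kg/m^2

32.93 kg/m^2


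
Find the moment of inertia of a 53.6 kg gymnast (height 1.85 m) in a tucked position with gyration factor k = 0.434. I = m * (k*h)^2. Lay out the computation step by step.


Radius of gyration = 0.434 * 1.85 = 0.8029 m
I = 53.6 * 0.8029^2
= 53.6 * 0.644648
= 34.553 kg*m^2

34.553 kg*m^2


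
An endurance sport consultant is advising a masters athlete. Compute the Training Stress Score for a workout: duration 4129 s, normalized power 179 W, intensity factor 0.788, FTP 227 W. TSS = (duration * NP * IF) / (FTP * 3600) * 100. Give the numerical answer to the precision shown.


Product = 4129 * 179 * 0.788 = 582403.708
Base = 227 * 3600 = 817200
TSS = 582403.708 / 817200 * 100 = 71.27

71.27 TSS


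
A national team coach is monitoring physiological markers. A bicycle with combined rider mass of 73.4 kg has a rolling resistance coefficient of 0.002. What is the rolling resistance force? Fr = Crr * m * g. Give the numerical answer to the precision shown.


Fr = 0.002 * 73.4 * 9.81
= 0.1468 * 9.81
= 1.44 N

1.44 N


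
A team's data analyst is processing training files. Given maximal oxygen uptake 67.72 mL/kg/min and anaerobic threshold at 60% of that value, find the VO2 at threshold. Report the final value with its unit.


Percentage as decimal = 0.6
VO2 at AT = 67.72 * 0.6 = 40.63 mL/kg/min

40.63 mL/kg/min


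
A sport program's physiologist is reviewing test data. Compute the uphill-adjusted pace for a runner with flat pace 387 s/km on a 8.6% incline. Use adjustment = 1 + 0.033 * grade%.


Adjustment factor = 1 + 0.033 * 8.6 = 1.2838
Grade-adjusted pace = 387 * 1.2838 = 496.83 s/km

496.83 s/km


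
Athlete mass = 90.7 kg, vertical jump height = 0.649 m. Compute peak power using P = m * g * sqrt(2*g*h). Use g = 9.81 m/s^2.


sqrt(2 * 9.81 * 0.649) = sqrt(12.73338) = 3.568386 m/s
P = 90.7 * 9.81 * 3.568386
= 3175.03 W

3175.03 W


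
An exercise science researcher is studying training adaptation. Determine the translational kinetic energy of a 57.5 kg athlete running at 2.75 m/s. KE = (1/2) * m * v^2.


KE = 0.5 * m * v^2
= 0.5 * 57.5 * 2.75^2
= 0.5 * 57.5 * 7.5625
= 217.42 J

217.42 J


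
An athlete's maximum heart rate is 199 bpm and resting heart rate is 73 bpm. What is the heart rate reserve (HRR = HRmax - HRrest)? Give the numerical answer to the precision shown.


HRR = HRmax - HRrest
= 199 - 73
= 126 bpm

126 bpm


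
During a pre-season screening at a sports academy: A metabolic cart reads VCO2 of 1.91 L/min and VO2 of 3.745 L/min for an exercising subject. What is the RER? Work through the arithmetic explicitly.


RER = VCO2 / VO2 = 1.91 / 3.745 = 0.51

0.51


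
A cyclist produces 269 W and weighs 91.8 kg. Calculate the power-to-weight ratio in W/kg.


P/W = power / mass
= 269 / 91.8
= 2.93 W/kg

2.93 W/kg


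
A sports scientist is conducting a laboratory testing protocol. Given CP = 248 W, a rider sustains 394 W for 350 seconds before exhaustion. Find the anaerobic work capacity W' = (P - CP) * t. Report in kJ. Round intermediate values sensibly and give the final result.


Excess power = 394 - 248 = 146 W
Work above CP = 146 * 350 = 51100 J
W' = 51.1 kJ

51.1 kJ


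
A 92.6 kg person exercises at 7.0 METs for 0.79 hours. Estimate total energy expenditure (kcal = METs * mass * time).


Energy = METs * mass(kg) * time(h)
= 7.0 * 92.6 * 0.79
= 512.08 kcal

512.08 kcal


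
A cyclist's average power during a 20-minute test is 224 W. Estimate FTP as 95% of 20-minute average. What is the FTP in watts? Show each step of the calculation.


FTP = 20-min power * 0.95
= 224 * 0.95
= 212.8 W

212.8 W


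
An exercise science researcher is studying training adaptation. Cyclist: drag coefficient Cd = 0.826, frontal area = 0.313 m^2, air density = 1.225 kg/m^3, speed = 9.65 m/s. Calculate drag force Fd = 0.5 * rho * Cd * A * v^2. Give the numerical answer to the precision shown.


v^2 = 9.65^2 = 93.1225
Fd = 0.5 * 1.225 * 0.826 * 0.313 * 93.1225
= 14.746 N

14.746 N
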